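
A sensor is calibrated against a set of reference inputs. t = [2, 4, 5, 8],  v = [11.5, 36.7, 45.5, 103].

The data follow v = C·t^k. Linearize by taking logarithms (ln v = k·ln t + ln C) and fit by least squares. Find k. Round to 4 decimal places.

Linearized form: ln v = k·ln t + ln C. From the 4 transformed points,
Σln t = 5.7683, Σ(ln t)² = 9.3166, Σln v = 14.4976, Σln t·ln v = 22.4694.
Equations: 9.3166·k + 5.7683·ln C = 22.4694;  5.7683·k + 4·ln C = 14.4976.
Solving (det = 3.9930): k = 1.56552, ln C = 1.36679.

k = 1.5655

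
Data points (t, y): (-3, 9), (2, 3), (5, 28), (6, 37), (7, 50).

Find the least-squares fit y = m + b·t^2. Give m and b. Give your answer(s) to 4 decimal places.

m = -0.2171, b = 1.0413

Setting ∂/∂m … = 0 gives: 5·m + 123·b = 127;  123·m + 4419·b = 4575.
(Σ1 = 5, Σt^2 = 123, Σt^2·t^2 = 4419, Σy = 127, Σt^2·y = 4575.)
Eliminating b: 4419·(row 1) − 123·(row 2) gives 6966·m = 4419·127 − 123·4575 = -1512, so m = -28/129.
Then b = (4575 − 123·(-28/129))/4419 = 403/387.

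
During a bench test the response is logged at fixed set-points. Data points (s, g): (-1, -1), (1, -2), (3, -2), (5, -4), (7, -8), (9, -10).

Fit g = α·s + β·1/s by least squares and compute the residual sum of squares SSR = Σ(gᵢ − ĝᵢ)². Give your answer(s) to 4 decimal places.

SSR = 7.5110

Setting ∂/∂α … = 0 gives: 166·α + 6·β = -173;  6·α + (216694/99225)·β = -1487/315.
Δ = 166·(216694/99225) − 6² = 32399104/99225.
α = ((-173)·(216694/99225) − 6·(-1487/315))/(32399104/99225) = -270919/253118; β = (166·(-1487/315) − 6·(-173))/(32399104/99225) = 98595/126559.
Residuals: -326847/253118, -432507/253118, 240791/253118, 302685/253118, -156681/253118, -114819/253118; SSR = 1901177/253118.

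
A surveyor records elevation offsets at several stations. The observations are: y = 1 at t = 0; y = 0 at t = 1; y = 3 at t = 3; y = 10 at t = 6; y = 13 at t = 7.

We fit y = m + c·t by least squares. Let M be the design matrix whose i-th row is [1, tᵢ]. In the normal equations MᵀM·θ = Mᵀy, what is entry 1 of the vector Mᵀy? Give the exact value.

Entry 1 ↔ basis 1, so (Mᵀy)_{1} = Σᵢ yᵢ = (1)·(1) + (1)·(0) + (1)·(3) + (1)·(10) + (1)·(13) = 27.

27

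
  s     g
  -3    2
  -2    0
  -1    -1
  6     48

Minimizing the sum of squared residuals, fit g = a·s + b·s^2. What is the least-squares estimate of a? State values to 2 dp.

a = 2.16

Normal-equation sums: Σs·s = 50, Σs·s^2 = 180, Σs^2·s^2 = 1394.
And Σs·g = 283, Σs^2·g = 1745.
Eliminating b: 1394·(row 1) − 180·(row 2) gives 37300·a = 1394·283 − 180·1745 = 80402, so a = 40201/18650.
Then b = (1745 − 180·(40201/18650))/1394 = 3631/3730.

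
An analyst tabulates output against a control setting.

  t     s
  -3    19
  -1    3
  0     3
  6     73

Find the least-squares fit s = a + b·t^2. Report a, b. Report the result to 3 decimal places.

Entries of MᵀM: Σ1 = 4, Σt^2 = 46, Σt^2·t^2 = 1378.
Right-hand side: Σs = 98, Σt^2·s = 2802.
Normal equations: [[4, 46]; [46, 1378]]·[a, b]ᵀ = [98, 2802]ᵀ.
Determinant 4·1378 − 46² = 3396.
a = (98·1378 − 46·2802)/3396 = 1538/849; b = (4·2802 − 46·98)/3396 = 1675/849.

a = 1.812, b = 1.973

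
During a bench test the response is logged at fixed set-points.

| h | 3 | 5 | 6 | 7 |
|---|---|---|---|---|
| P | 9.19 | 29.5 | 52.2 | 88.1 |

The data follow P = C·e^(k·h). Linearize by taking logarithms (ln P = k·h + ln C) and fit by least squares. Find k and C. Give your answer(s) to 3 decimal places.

k = 0.568, C = 1.697

Taking logs, ln P = k·h + ln C, so regress ln P on h.
XᵀX = [[119.0000, 21.0000]; [21.0000, 4]], rhs = [78.6561, 14.0361]ᵀ  (here Σh = 21.0000, Σ(h)² = 119.0000, Σln P = 14.0361, Σh·ln P = 78.6561).
Solving (det = 35.0000): k = 0.56763, ln C = 0.52895, so C = exp(0.52895) = 1.69714.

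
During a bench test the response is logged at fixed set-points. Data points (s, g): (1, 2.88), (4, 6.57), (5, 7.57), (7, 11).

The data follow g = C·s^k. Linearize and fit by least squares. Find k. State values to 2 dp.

Linearized form: ln g = k·ln s + ln C. From the 4 transformed points,
Sums: Σln s = 4.9416, Σ(ln s)² = 8.2987, Σln g = 7.3624, Σln s·ln g = 10.5336.
Normal system: [[8.2987, 4.9416]; [4.9416, 4]]·[k, ln C]ᵀ = [10.5336, 7.3624]ᵀ.
Δ = 8.2987·4 − (4.9416)² = 8.7748; k = (10.5336·4 − 4.9416·7.3624)/8.7748 = 0.65553, ln C = (8.2987·7.3624 − 4.9416·10.5336)/8.7748 = 1.03075.

k = 0.66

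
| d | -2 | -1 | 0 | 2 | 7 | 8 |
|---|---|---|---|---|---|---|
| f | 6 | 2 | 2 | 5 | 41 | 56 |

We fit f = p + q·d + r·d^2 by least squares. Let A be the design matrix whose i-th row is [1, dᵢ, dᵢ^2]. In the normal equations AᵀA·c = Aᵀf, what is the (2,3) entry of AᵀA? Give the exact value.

Row 2 ↔ basis d, column 3 ↔ basis d^2, so (AᵀA)_{2,3} = Σᵢ (d)·(d^2) = (-2)·(4) + (-1)·(1) + (0)·(0) + (2)·(4) + (7)·(49) + (8)·(64) = 854.

854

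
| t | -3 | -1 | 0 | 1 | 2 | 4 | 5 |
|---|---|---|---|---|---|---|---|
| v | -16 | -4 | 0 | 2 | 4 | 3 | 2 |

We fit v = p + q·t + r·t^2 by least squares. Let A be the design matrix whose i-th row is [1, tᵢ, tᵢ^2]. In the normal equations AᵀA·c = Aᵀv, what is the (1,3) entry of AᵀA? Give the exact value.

Row 1 ↔ basis 1, column 3 ↔ basis t^2, so (AᵀA)_{1,3} = Σᵢ t^2 = (1)·(9) + (1)·(1) + (1)·(0) + (1)·(1) + (1)·(4) + (1)·(16) + (1)·(25) = 56.

56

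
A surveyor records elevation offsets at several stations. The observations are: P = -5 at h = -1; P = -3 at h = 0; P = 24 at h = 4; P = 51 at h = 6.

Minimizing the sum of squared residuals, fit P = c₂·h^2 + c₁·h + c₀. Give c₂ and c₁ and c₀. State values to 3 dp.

c₂ = 1.081, c₁ = 2.552, c₀ = -3.314

MᵀM·[c₂, c₁, c₀]ᵀ = MᵀP reads: 1553·c₂ + 279·c₁ + 53·c₀ = 2215;  279·c₂ + 53·c₁ + 9·c₀ = 407;  53·c₂ + 9·c₁ + 4·c₀ = 67.
Inverting the 3×3 Gram matrix, [c₂, c₁, c₀]ᵀ = [5063/4684, 11953/4684, -7761/2342]ᵀ.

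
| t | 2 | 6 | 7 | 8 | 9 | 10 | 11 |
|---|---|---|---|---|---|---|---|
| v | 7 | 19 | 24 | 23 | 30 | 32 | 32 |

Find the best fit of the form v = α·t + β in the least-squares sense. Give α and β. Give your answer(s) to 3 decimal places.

Entries of XᵀX: Σt·t = 455, Σt = 53, Σ1 = 7.
And Σt·v = 1422, Σv = 167.
Normal equations: [[455, 53]; [53, 7]]·[α, β]ᵀ = [1422, 167]ᵀ.
Eliminating β: 7·(row 1) − 53·(row 2) gives 376·α = 7·1422 − 53·167 = 1103, so α = 1103/376.
Then β = (167 − 53·(1103/376))/7 = 619/376.

α = 2.934, β = 1.646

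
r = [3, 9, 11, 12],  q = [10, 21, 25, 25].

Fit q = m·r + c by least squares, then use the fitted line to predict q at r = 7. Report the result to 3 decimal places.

The normal equations are: 355·m + 35·c = 794;  35·m + 4·c = 81.
(Σr·r = 355, Σr = 35, Σ1 = 4, Σr·q = 794, Σq = 81.)
Δ = 355·4 − 35² = 195.
m = (794·4 − 35·81)/195 = 341/195; c = (355·81 − 35·794)/195 = 193/39.
At r = 7: q̂ = (341/195)·(7) + (193/39)·(1) = 3352/195.

q̂ = 17.190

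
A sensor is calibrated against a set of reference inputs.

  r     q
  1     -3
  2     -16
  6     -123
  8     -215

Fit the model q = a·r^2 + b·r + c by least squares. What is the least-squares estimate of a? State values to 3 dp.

Setting ∂/∂a … = 0 gives: 5409·a + 737·b + 105·c = -18255;  737·a + 105·b + 17·c = -2493;  105·a + 17·b + 4·c = -357.
Inverting the 3×3 Gram matrix, [a, b, c]ᵀ = [-14487/4684, -10941/4684, 2184/1171]ᵀ.

a = -3.093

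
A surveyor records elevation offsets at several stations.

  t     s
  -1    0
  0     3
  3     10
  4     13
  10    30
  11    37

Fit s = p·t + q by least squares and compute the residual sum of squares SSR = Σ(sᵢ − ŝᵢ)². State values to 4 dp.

SSR = 11.7131

MᵀM·[p, q]ᵀ = Mᵀs reads: 247·p + 27·q = 789;  27·p + 6·q = 93.
det = 247·6 − 27² = 753.
p = (789·6 − 27·93)/753 = 741/251; q = (247·93 − 27·789)/753 = 556/251.
Residuals: 185/251, 197/251, -269/251, -257/251, -436/251, 580/251; SSR = 2940/251.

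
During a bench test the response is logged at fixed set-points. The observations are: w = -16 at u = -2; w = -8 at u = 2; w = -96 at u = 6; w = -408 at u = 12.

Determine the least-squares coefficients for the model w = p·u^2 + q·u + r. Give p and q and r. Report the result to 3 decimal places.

Compute the Gram sums: Σu^2·u^2 = 22064, Σu^2·u = 1944, Σu^2 = 188, Σu·u = 188, Σu = 18, Σ1 = 4.
And Σu^2·w = -62304, Σu·w = -5456, Σw = -528.
Normal equations: [[22064, 1944, 188]; [1944, 188, 18]; [188, 18, 4]]·[p, q, r]ᵀ = [-62304, -5456, -528]ᵀ.
Inverting the 3×3 Gram matrix, [p, q, r]ᵀ = [-3, 2, 0]ᵀ.

p = -3.000, q = 2.000, r = 0.000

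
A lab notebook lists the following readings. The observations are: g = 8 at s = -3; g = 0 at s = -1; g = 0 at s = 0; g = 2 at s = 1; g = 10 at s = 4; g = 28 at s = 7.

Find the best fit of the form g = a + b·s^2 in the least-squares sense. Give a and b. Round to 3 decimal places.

a = 0.887, b = 0.562

The normal equations are: 6·a + 76·b = 48;  76·a + 2740·b = 1606.
(Σ1 = 6, Σs^2 = 76, Σs^2·s^2 = 2740, Σg = 48, Σs^2·g = 1606.)
det = 6·2740 − 76² = 10664.
a = (48·2740 − 76·1606)/10664 = 1183/1333; b = (6·1606 − 76·48)/10664 = 1497/2666.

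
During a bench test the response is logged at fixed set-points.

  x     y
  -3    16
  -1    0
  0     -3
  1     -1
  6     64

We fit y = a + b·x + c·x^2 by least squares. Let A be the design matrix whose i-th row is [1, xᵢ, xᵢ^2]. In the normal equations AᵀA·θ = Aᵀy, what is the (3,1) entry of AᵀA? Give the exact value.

Row 3 ↔ basis x^2, column 1 ↔ basis 1, so (AᵀA)_{3,1} = Σᵢ x^2 = (9)·(1) + (1)·(1) + (0)·(1) + (1)·(1) + (36)·(1) = 47.

47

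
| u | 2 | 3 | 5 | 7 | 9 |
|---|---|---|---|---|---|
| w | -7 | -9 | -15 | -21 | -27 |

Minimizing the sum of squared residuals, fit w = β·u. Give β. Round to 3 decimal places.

With design matrix M, MᵀM = [[168]] and Mᵀw = [-506]ᵀ.
β = (-506)/168 = -3.0119.

β = -3.012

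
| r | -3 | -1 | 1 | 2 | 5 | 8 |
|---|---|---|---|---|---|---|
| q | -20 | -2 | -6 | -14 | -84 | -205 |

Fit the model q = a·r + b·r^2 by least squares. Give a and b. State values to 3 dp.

a = -1.990, b = -2.953

Normal-equation sums: Σr·r = 104, Σr·r^2 = 618, Σr^2·r^2 = 4820.
And Σr·q = -2032, Σr^2·q = -15464.
So XᵀX·[a, b]ᵀ = Xᵀq: [[104, 618]; [618, 4820]]·[a, b]ᵀ = [-2032, -15464]ᵀ.
det = 104·4820 − 618² = 119356.
a = ((-2032)·4820 − 618·(-15464))/119356 = -59372/29839; b = (104·(-15464) − 618·(-2032))/119356 = -88120/29839.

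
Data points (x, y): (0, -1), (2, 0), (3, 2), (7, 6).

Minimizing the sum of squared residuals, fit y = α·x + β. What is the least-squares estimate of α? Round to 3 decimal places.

α = 1.038

Entries of AᵀA: Σx·x = 62, Σx = 12, Σ1 = 4.
Right-hand side: Σx·y = 48, Σy = 7.
det = 62·4 − 12² = 104.
α = (48·4 − 12·7)/104 = 27/26; β = (62·7 − 12·48)/104 = -71/52.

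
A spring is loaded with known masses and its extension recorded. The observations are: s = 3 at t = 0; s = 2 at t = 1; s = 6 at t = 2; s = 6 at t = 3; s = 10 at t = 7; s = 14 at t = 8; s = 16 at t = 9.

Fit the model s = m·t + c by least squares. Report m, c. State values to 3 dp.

Sums needed: Σt·t = 208, Σt = 30, Σ1 = 7.
And Σt·s = 358, Σs = 57.
XᵀX·[m, c]ᵀ = Xᵀs becomes [[208, 30]; [30, 7]]·[m, c]ᵀ = [358, 57]ᵀ.
Eliminating c: 7·(row 1) − 30·(row 2) gives 556·m = 7·358 − 30·57 = 796, so m = 199/139.
Then c = (57 − 30·(199/139))/7 = 279/139.

m = 1.432, c = 2.007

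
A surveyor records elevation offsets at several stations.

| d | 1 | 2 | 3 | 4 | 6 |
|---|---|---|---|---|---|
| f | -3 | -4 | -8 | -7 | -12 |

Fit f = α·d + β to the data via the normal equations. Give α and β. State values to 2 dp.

α = -1.77, β = -1.14

With design matrix A, AᵀA = [[66, 16]; [16, 5]] and Aᵀf = [-135, -34]ᵀ.
Eliminating β: 5·(row 1) − 16·(row 2) gives 74·α = 5·(-135) − 16·(-34) = -131, so α = -131/74.
Then β = ((-34) − 16·(-131/74))/5 = -42/37.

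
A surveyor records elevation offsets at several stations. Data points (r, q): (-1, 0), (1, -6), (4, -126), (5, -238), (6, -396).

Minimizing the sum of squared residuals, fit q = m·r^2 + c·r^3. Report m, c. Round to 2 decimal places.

From the data, Σr^2·r^2 = 2179, Σr^2·r^3 = 11925, Σr^3·r^3 = 66379.
Moment sums: Σr^2·q = -22228, Σr^3·q = -123356.
Normal equations: [[2179, 11925]; [11925, 66379]]·[m, c]ᵀ = [-22228, -123356]ᵀ.
Δ = 2179·66379 − 11925² = 2434216.
m = ((-22228)·66379 − 11925·(-123356))/2434216 = -556514/304277; c = (2179·(-123356) − 11925·(-22228))/2434216 = -465478/304277.

m = -1.83, c = -1.53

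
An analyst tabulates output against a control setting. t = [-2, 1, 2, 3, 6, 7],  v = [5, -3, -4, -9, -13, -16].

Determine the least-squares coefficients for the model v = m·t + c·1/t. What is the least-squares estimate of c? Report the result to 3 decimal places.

c = -0.831

Normal-equation sums: Σt·t = 103, Σt·1/t = 6, Σ1/t·1/t = 2927/1764.
For Xᵀv: Σt·v = -238, Σ1/t·v = -314/21.
det = 103·(2927/1764) − 6² = 237977/1764.
m = ((-238)·(2927/1764) − 6·(-314/21))/(237977/1764) = -538370/237977; c = (103·(-314/21) − 6·(-238))/(237977/1764) = -197736/237977.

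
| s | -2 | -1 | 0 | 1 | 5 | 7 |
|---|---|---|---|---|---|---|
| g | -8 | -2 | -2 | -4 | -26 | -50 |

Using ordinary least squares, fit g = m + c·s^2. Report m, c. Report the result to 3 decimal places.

m = -2.445, c = -0.967

The normal system MᵀM·[m, c]ᵀ = Mᵀg is [[6, 80]; [80, 3044]]·[m, c]ᵀ = [-92, -3138]ᵀ.
Determinant 6·3044 − 80² = 11864.
m = ((-92)·3044 − 80·(-3138))/11864 = -3626/1483; c = (6·(-3138) − 80·(-92))/11864 = -2867/2966.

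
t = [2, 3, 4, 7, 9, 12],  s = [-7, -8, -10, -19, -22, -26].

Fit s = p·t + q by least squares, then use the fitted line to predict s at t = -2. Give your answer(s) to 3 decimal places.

Setting ∂/∂p … = 0 gives: 303·p + 37·q = -721;  37·p + 6·q = -92.
(Σt·t = 303, Σt = 37, Σ1 = 6, Σt·s = -721, Σs = -92.)
Eliminating q: 6·(row 1) − 37·(row 2) gives 449·p = 6·(-721) − 37·(-92) = -922, so p = -922/449.
Then q = ((-92) − 37·(-922/449))/6 = -1199/449.
At t = -2: ŝ = (-922/449)·(-2) + (-1199/449)·(1) = 645/449.

ŝ = 1.437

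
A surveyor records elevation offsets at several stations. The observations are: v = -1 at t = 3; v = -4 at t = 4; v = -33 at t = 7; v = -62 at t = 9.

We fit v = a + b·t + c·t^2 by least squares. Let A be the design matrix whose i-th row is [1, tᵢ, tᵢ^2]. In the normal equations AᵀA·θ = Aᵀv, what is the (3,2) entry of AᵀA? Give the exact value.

1163

Row 3 ↔ basis t^2, column 2 ↔ basis t, so (AᵀA)_{3,2} = Σᵢ (t^2)·(t) = (9)·(3) + (16)·(4) + (49)·(7) + (81)·(9) = 1163.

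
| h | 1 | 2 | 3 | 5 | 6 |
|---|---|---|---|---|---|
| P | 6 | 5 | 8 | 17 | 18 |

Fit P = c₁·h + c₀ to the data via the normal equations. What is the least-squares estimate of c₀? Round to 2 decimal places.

c₀ = 1.03

Entries of XᵀX: Σh·h = 75, Σh = 17, Σ1 = 5.
And Σh·P = 233, ΣP = 54.
Determinant 75·5 − 17² = 86.
c₁ = (233·5 − 17·54)/86 = 247/86; c₀ = (75·54 − 17·233)/86 = 89/86.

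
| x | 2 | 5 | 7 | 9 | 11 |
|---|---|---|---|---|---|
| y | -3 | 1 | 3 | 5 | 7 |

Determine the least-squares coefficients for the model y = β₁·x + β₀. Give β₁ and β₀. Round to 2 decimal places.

β₁ = 1.10, β₀ = -4.87

The normal equations are: 280·β₁ + 34·β₀ = 142;  34·β₁ + 5·β₀ = 13.
Eliminating β₀: 5·(row 1) − 34·(row 2) gives 244·β₁ = 5·142 − 34·13 = 268, so β₁ = 67/61.
Then β₀ = (13 − 34·(67/61))/5 = -297/61.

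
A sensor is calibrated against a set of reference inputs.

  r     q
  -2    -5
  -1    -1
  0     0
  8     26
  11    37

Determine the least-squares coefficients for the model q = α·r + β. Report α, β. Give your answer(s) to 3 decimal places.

α = 3.196, β = 1.173

Compute the Gram sums: Σr·r = 190, Σr = 16, Σ1 = 5.
And Σr·q = 626, Σq = 57.
det = 190·5 − 16² = 694.
α = (626·5 − 16·57)/694 = 1109/347; β = (190·57 − 16·626)/694 = 407/347.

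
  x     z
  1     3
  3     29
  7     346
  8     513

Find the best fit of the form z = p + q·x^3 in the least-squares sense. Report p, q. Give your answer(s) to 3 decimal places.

From the data, Σ1 = 4, Σx^3 = 883, Σx^3·x^3 = 380523.
Right-hand side: Σz = 891, Σx^3·z = 382120.
Eliminating q: 380523·(row 1) − 883·(row 2) gives 742403·p = 380523·891 − 883·382120 = 1634033, so p = 1634033/742403.
Then q = (382120 − 883·(1634033/742403))/380523 = 741727/742403.

p = 2.201, q = 0.999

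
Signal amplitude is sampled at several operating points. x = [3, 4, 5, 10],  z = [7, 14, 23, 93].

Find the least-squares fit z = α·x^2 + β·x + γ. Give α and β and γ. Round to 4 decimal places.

α = 0.8599, β = 1.1126, γ = -4.1168

Forming MᵀM = [[10962, 1216, 150]; [1216, 150, 22]; [150, 22, 4]] and Mᵀz = [10162, 1122, 137]ᵀ gives MᵀM·[α, β, γ]ᵀ = Mᵀz.
Row-reducing yields α = 1627/1892, β = 2105/1892, γ = -7789/1892.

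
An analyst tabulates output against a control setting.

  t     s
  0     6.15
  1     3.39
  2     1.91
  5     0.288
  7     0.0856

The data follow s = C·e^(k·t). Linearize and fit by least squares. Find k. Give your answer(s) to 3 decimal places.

With ln sᵢ as the transformed response and tᵢ as the regressor:
Over the data: Σt = 15.0000, Σ(t)² = 79.0000, Σln s = -0.0185, Σt·ln s = -20.9154.
Normal system: [[79.0000, 15.0000]; [15.0000, 5]]·[k, ln C]ᵀ = [-20.9154, -0.0185]ᵀ.
Slope k = (n·Σt·ln s − Σt·Σln s)/(n·Σ(t)² − (Σt)²) = (5·-20.9154 − 15.0000·-0.0185)/170.0000 = -0.61353; ln C = (Σln s − k·Σt)/n = 1.83689.

k = -0.614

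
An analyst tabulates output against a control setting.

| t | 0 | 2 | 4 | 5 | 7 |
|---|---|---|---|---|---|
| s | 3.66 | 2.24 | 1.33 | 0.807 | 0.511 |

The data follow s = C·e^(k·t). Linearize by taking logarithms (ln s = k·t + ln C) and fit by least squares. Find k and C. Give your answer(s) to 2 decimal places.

Linearized form: ln s = k·t + ln C. From the 5 transformed points,
XᵀX = [[94.0000, 18.0000]; [18.0000, 5]], rhs = [-3.0182, 1.5033]ᵀ  (here Σt = 18.0000, Σ(t)² = 94.0000, Σln s = 1.5033, Σt·ln s = -3.0182).
Slope k = (n·Σt·ln s − Σt·Σln s)/(n·Σ(t)² − (Σt)²) = (5·-3.0182 − 18.0000·1.5033)/146.0000 = -0.28870; ln C = (Σln s − k·Σt)/n = 1.33998, so C = exp(1.33998) = 3.81898.

k = -0.29, C = 3.82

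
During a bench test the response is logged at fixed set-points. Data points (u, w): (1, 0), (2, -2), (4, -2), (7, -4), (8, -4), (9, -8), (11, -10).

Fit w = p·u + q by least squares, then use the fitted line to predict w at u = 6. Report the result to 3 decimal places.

MᵀM·[p, q]ᵀ = Mᵀw reads: 336·p + 42·q = -254;  42·p + 7·q = -30.
Eliminating q: 7·(row 1) − 42·(row 2) gives 588·p = 7·(-254) − 42·(-30) = -518, so p = -37/42.
Then q = ((-30) − 42·(-37/42))/7 = 1.
At u = 6: ŵ = (-37/42)·(6) + (1)·(1) = -30/7.

ŵ = -4.286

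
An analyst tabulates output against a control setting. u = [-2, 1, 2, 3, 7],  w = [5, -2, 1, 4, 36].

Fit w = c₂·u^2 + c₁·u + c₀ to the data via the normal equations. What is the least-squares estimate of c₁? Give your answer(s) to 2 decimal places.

Entries of MᵀM: Σu^2·u^2 = 2515, Σu^2·u = 371, Σu^2 = 67, Σu·u = 67, Σu = 11, Σ1 = 5.
For Mᵀw: Σu^2·w = 1822, Σu·w = 254, Σw = 44.
Row-reducing yields c₂ = 141/154, c₁ = -171/154, c₀ = -79/77.

c₁ = -1.11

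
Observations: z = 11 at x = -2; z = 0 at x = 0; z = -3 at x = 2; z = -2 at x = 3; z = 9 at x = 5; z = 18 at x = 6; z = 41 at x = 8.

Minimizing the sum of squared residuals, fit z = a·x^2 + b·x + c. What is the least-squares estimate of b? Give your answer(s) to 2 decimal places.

b = -3.60

From the data, Σx^2·x^2 = 6130, Σx^2·x = 880, Σx^2 = 142, Σx·x = 142, Σx = 22, Σ1 = 7.
Right-hand side: Σx^2·z = 3511, Σx·z = 447, Σz = 74.
AᵀA·[a, b, c]ᵀ = Aᵀz becomes [[6130, 880, 142]; [880, 142, 22]; [142, 22, 7]]·[a, b, c]ᵀ = [3511, 447, 74]ᵀ.
Inverting the 3×3 Gram matrix, [a, b, c]ᵀ = [20779/18914, -204089/56742, -11642/28371]ᵀ.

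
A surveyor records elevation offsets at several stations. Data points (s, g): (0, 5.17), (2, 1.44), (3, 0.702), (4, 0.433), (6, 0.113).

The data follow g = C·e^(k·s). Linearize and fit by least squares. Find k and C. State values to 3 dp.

k = -0.634, C = 5.094

Let Y = ln g. Fitting Y = k·s + ln C by least squares:
Σs = 15.0000, Σ(s)² = 65.0000, Σln g = -1.3637, Σs·ln g = -16.7625.
Equations: 65.0000·k + 15.0000·ln C = -16.7625;  15.0000·k + 5·ln C = -1.3637.
Slope k = (n·Σs·ln g − Σs·Σln g)/(n·Σ(s)² − (Σs)²) = (5·-16.7625 − 15.0000·-1.3637)/100.0000 = -0.63357; ln C = (Σln g − k·Σs)/n = 1.62797, so C = exp(1.62797) = 5.09352.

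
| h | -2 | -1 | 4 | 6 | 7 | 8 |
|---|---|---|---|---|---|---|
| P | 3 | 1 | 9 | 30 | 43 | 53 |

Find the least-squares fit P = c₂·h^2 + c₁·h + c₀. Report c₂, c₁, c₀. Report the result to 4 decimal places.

Entries of MᵀM: Σh^2·h^2 = 8066, Σh^2·h = 1126, Σh^2 = 170, Σh·h = 170, Σh = 22, Σ1 = 6.
And Σh^2·P = 6736, Σh·P = 934, ΣP = 139.
Row-reducing yields c₂ = 2747/2820, c₁ = -1031/1410, c₀ = -1647/940.

c₂ = 0.9741, c₁ = -0.7312, c₀ = -1.7521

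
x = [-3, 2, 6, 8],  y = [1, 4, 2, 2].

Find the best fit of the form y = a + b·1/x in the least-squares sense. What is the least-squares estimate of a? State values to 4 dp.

a = 1.8533

MᵀM·[a, b]ᵀ = Mᵀy reads: 4·a + (11/24)·b = 9;  (11/24)·a + (233/576)·b = 9/4.
(Σ1 = 4, Σ1/x = 11/24, Σ1/x·1/x = 233/576, Σy = 9, Σ1/x·y = 9/4.)
Eliminating b: (233/576)·(row 1) − (11/24)·(row 2) gives (811/576)·a = (233/576)·9 − (11/24)·(9/4) = 167/64, so a = 1503/811.
Then b = ((9/4) − (11/24)·(1503/811))/(233/576) = 2808/811.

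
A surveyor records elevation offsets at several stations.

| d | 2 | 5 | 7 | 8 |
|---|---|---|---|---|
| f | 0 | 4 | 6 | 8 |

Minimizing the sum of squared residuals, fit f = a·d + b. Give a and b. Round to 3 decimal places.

Setting ∂/∂a … = 0 gives: 142·a + 22·b = 126;  22·a + 4·b = 18.
(Σd·d = 142, Σd = 22, Σ1 = 4, Σd·f = 126, Σf = 18.)
det = 142·4 − 22² = 84.
a = (126·4 − 22·18)/84 = 9/7; b = (142·18 − 22·126)/84 = -18/7.

a = 1.286, b = -2.571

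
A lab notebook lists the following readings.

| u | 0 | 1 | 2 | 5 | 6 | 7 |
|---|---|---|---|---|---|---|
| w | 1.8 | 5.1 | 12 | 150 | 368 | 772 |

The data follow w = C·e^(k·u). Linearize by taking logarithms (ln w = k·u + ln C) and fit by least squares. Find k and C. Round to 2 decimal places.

k = 0.86, C = 2.02

Let Y = ln w. Fitting Y = k·u + ln C by least squares:
Σu = 21.0000, Σ(u)² = 115.0000, Σln w = 22.2696, Σu·ln w = 113.6436.
Equations: 115.0000·k + 21.0000·ln C = 113.6436;  21.0000·k + 6·ln C = 22.2696.
Slope k = (n·Σu·ln w − Σu·Σln w)/(n·Σ(u)² − (Σu)²) = (6·113.6436 − 21.0000·22.2696)/249.0000 = 0.86024; ln C = (Σln w − k·Σu)/n = 0.70077, so C = exp(0.70077) = 2.01531.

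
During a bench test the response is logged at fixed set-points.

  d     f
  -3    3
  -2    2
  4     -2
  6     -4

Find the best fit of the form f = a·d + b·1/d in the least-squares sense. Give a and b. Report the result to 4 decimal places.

Entries of XᵀX: Σd·d = 65, Σd·1/d = 4, Σ1/d·1/d = 65/144.
And Σd·f = -45, Σ1/d·f = -19/6.
So XᵀX·[a, b]ᵀ = Xᵀf: [[65, 4]; [4, 65/144]]·[a, b]ᵀ = [-45, -19/6]ᵀ.
Δ = 65·(65/144) − 4² = 1921/144.
a = ((-45)·(65/144) − 4·(-19/6))/(1921/144) = -1101/1921; b = (65·(-19/6) − 4·(-45))/(1921/144) = -3720/1921.

a = -0.5731, b = -1.9365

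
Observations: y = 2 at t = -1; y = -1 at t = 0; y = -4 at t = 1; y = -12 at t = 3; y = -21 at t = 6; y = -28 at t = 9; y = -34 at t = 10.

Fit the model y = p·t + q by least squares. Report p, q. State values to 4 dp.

The normal equations are: 228·p + 28·q = -760;  28·p + 7·q = -98.
Eliminating q: 7·(row 1) − 28·(row 2) gives 812·p = 7·(-760) − 28·(-98) = -2576, so p = -92/29.
Then q = ((-98) − 28·(-92/29))/7 = -38/29.

p = -3.1724, q = -1.3103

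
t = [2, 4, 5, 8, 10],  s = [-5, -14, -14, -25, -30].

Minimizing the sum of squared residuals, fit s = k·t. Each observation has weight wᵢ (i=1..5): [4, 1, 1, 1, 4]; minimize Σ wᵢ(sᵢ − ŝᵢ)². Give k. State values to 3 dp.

k = -3.006

Entries of MᵀWM: Σwᵢ·t·t = 521.
Moment sums: Σwᵢ·t·s = -1566.
Hence k = -1566 / 521 ≈ -3.00576.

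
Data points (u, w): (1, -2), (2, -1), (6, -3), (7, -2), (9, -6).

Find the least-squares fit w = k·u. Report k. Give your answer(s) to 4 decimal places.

Compute the Gram sums: Σu·u = 171.
Right-hand side: Σu·w = -90.
So XᵀX·[k]ᵀ = Xᵀw: [[171]]·[k]ᵀ = [-90]ᵀ.
k = (-90)/171 = -0.526316.

k = -0.5263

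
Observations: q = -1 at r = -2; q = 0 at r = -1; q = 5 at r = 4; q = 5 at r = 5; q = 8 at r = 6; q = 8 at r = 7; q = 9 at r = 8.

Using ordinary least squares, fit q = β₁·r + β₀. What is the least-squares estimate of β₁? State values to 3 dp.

β₁ = 1.011

From the data, Σr·r = 195, Σr = 27, Σ1 = 7.
For Aᵀq: Σr·q = 223, Σq = 34.
Normal equations: [[195, 27]; [27, 7]]·[β₁, β₀]ᵀ = [223, 34]ᵀ.
det = 195·7 − 27² = 636.
β₁ = (223·7 − 27·34)/636 = 643/636; β₀ = (195·34 − 27·223)/636 = 203/212.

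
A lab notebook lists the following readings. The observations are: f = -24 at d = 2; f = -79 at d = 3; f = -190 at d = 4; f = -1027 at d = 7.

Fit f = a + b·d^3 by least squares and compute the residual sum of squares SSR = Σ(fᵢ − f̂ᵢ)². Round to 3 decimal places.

With design matrix A, AᵀA = [[4, 442]; [442, 122538]] and Aᵀf = [-1320, -366746]ᵀ.
Eliminating b: 122538·(row 1) − 442·(row 2) gives 294788·a = 122538·(-1320) − 442·(-366746) = 351572, so a = 6761/5669.
Then b = ((-366746) − 442·(6761/5669))/122538 = -220886/73697.
Residuals: -89533/73697, 53966/73697, 46381/73697, -10814/73697; SSR = 179066/73697.

SSR = 2.430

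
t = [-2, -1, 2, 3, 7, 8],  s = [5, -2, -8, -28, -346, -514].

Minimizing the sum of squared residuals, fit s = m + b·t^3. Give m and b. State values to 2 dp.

XᵀX·[m, b]ᵀ = Xᵀs reads: 6·m + 881·b = -893;  881·m + 380651·b = -382704.
Eliminating b: 380651·(row 1) − 881·(row 2) gives 1507745·m = 380651·(-893) − 881·(-382704) = -2759119, so m = -2759119/1507745.
Then b = ((-382704) − 881·(-2759119/1507745))/380651 = -1509491/1507745.

m = -1.83, b = -1.00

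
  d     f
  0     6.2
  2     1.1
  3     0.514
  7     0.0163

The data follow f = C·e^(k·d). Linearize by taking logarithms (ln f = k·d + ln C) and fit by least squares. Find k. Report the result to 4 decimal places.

Taking logs, ln f = k·d + ln C, so regress ln f on d.
Σd = 12.0000, Σ(d)² = 62.0000, Σln f = -2.8623, Σd·ln f = -30.6221.
Equations: 62.0000·k + 12.0000·ln C = -30.6221;  12.0000·k + 4·ln C = -2.8623.
Slope k = (n·Σd·ln f − Σd·Σln f)/(n·Σ(d)² − (Σd)²) = (4·-30.6221 − 12.0000·-2.8623)/104.0000 = -0.84751; ln C = (Σln f − k·Σd)/n = 1.82697.

k = -0.8475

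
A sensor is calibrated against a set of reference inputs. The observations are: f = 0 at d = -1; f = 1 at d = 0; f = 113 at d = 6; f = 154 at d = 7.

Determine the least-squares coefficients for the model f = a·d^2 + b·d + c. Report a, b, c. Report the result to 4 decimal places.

Entries of AᵀA: Σd^2·d^2 = 3698, Σd^2·d = 558, Σd^2 = 86, Σd·d = 86, Σd = 12, Σ1 = 4.
For Aᵀf: Σd^2·f = 11614, Σd·f = 1756, Σf = 268.
Normal equations: [[3698, 558, 86]; [558, 86, 12]; [86, 12, 4]]·[a, b, c]ᵀ = [11614, 1756, 268]ᵀ.
Solving the 3×3 system (Gaussian elimination) gives a = 20/7, b = 332/175, c = -3/25.

a = 2.8571, b = 1.8971, c = -0.1200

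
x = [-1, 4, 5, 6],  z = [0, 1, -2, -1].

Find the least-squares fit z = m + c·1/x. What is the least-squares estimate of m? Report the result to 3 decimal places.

Entries of MᵀM: Σ1 = 4, Σ1/x = -23/60, Σ1/x·1/x = 4069/3600.
For Mᵀz: Σz = -2, Σ1/x·z = -19/60.
So MᵀM·[m, c]ᵀ = Mᵀz: [[4, -23/60]; [-23/60, 4069/3600]]·[m, c]ᵀ = [-2, -19/60]ᵀ.
det = 4·(4069/3600) − (-23/60)² = 5249/1200.
m = ((-2)·(4069/3600) − (-23/60)·(-19/60))/(5249/1200) = -8575/15747; c = (4·(-19/60) − (-23/60)·(-2))/(5249/1200) = -2440/5249.

m = -0.545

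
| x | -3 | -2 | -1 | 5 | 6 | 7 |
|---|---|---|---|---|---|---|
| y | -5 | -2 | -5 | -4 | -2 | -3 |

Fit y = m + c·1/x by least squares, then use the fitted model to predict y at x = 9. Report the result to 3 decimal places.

Setting ∂/∂m … = 0 gives: 6·m + (-139/105)·c = -21;  (-139/105)·m + (31957/22050)·c = 641/105.
Eliminating c: (31957/22050)·(row 1) − (-139/105)·(row 2) gives (3062/441)·m = (31957/22050)·(-21) − (-139/105)·(641/105) = -492899/22050, so m = -492899/153100.
Then c = ((641/105) − (-139/105)·(-492899/153100))/(31957/22050) = 19467/15310.
At x = 9: ŷ = (-492899/153100)·(1) + (19467/15310)·(1/9) = -471269/153100.

ŷ = -3.078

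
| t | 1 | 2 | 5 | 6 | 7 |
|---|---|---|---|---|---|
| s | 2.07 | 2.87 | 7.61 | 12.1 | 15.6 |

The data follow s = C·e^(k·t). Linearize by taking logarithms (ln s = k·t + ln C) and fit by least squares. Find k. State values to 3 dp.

k = 0.342

Taking logs, ln s = k·t + ln C, so regress ln s on t.
Σt = 21.0000, Σ(t)² = 115.0000, Σln s = 9.0518, Σt·ln s = 47.1736.
Equations: 115.0000·k + 21.0000·ln C = 47.1736;  21.0000·k + 5·ln C = 9.0518.
Solving (det = 134.0000): k = 0.34164, ln C = 0.37546.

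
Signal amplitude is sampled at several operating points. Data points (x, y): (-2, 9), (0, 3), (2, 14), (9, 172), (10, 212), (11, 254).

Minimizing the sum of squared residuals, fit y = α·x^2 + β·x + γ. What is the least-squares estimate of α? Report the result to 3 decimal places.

α = 1.970

The normal equations are: 31234·α + 3060·β + 310·γ = 65958;  3060·α + 310·β + 30·γ = 6472;  310·α + 30·β + 6·γ = 664.
Solving the 3×3 system (Gaussian elimination) gives α = 45704/23201, β = 128641/116005, γ = 77563/23201.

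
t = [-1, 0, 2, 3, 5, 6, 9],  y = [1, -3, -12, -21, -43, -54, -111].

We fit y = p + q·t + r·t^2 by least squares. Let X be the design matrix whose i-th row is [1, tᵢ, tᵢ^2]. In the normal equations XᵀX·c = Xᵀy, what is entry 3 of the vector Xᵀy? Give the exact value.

Entry 3 ↔ basis t^2, so (Xᵀy)_{3} = Σᵢ (t^2)·yᵢ = (1)·(1) + (0)·(-3) + (4)·(-12) + (9)·(-21) + (25)·(-43) + (36)·(-54) + (81)·(-111) = -12246.

-12246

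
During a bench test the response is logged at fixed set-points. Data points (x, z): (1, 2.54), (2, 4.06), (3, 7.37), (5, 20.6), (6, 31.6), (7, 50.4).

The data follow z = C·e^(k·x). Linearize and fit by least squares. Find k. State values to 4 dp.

With ln zᵢ as the transformed response and xᵢ as the regressor:
Sums: Σx = 24.0000, Σ(x)² = 124.0000, Σln z = 14.7292, Σx·ln z = 73.0121.
Normal system: [[124.0000, 24.0000]; [24.0000, 6]]·[k, ln C]ᵀ = [73.0121, 14.7292]ᵀ.
Slope k = (n·Σx·ln z − Σx·Σln z)/(n·Σ(x)² − (Σx)²) = (6·73.0121 − 24.0000·14.7292)/168.0000 = 0.50340; ln C = (Σln z − k·Σx)/n = 0.44125.

k = 0.5034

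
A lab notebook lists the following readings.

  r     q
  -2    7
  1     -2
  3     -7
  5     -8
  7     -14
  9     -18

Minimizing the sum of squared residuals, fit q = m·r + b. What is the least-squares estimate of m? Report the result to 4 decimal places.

Compute the Gram sums: Σr·r = 169, Σr = 23, Σ1 = 6.
Right-hand side: Σr·q = -337, Σq = -42.
So AᵀA·[m, b]ᵀ = Aᵀq: [[169, 23]; [23, 6]]·[m, b]ᵀ = [-337, -42]ᵀ.
Eliminating b: 6·(row 1) − 23·(row 2) gives 485·m = 6·(-337) − 23·(-42) = -1056, so m = -1056/485.
Then b = ((-42) − 23·(-1056/485))/6 = 653/485.

m = -2.1773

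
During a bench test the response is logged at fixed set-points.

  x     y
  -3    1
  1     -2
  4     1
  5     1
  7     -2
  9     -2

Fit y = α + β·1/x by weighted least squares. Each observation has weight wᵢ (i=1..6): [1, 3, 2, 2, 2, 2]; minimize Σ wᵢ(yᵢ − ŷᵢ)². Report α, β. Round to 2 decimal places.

α = -0.17, β = -1.70

Setting ∂/∂α … = 0 gives: 12·α + (2567/630)·β = -9;  (2567/630)·α + (2684329/793800)·β = -4063/630.
(Σwᵢ·1 = 12, Σwᵢ·1/x = 2567/630, Σwᵢ·1/x·1/x = 2684329/793800, Σwᵢ·y = -9, Σwᵢ·1/x·y = -4063/630.)
Eliminating β: (2684329/793800)·(row 1) − (2567/630)·(row 2) gives (1903297/79380)·α = (2684329/793800)·(-9) − (2567/630)·(-4063/630) = -3299519/793800, so α = -3299519/19032970.
Then β = ((-4063/630) − (2567/630)·(-3299519/19032970))/(2684329/793800) = -3232278/1903297.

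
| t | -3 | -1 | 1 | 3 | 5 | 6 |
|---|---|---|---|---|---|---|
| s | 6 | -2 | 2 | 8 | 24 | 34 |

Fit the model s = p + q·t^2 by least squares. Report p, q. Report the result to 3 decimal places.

Setting ∂/∂p … = 0 gives: 6·p + 81·q = 72;  81·p + 2085·q = 1950.
(Σ1 = 6, Σt^2 = 81, Σt^2·t^2 = 2085, Σs = 72, Σt^2·s = 1950.)
Eliminating q: 2085·(row 1) − 81·(row 2) gives 5949·p = 2085·72 − 81·1950 = -7830, so p = -870/661.
Then q = (1950 − 81·(-870/661))/2085 = 652/661.

p = -1.316, q = 0.986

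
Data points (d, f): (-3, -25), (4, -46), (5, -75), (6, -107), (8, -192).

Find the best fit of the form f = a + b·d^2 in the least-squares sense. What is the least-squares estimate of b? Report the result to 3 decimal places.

Sums needed: Σ1 = 5, Σd^2 = 150, Σd^2·d^2 = 6354.
For Mᵀf: Σf = -445, Σd^2·f = -18976.
Eliminating b: 6354·(row 1) − 150·(row 2) gives 9270·a = 6354·(-445) − 150·(-18976) = 18870, so a = 629/309.
Then b = ((-18976) − 150·(629/309))/6354 = -2813/927.

b = -3.035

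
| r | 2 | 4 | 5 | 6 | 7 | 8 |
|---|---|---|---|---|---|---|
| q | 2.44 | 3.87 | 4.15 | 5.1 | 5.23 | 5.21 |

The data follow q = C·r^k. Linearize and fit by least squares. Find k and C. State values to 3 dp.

k = 0.580, C = 1.675

Let Y = ln q. Fitting Y = k·ln r + ln C by least squares:
Sums: Σln r = 9.5060, Σ(ln r)² = 16.3136, Σln q = 8.6026, Σln r·ln q = 14.3555.
Normal system: [[16.3136, 9.5060]; [9.5060, 6]]·[k, ln C]ᵀ = [14.3555, 8.6026]ᵀ.
Solving (det = 7.5177): k = 0.57956, ln C = 0.51555, so C = exp(0.51555) = 1.67456.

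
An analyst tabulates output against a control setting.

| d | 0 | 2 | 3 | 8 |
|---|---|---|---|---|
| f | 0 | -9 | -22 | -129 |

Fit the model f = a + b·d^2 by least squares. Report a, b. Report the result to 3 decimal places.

Setting ∂/∂a … = 0 gives: 4·a + 77·b = -160;  77·a + 4193·b = -8490.
(Σ1 = 4, Σd^2 = 77, Σd^2·d^2 = 4193, Σf = -160, Σd^2·f = -8490.)
Determinant 4·4193 − 77² = 10843.
a = ((-160)·4193 − 77·(-8490))/10843 = -2450/1549; b = (4·(-8490) − 77·(-160))/10843 = -21640/10843.

a = -1.582, b = -1.996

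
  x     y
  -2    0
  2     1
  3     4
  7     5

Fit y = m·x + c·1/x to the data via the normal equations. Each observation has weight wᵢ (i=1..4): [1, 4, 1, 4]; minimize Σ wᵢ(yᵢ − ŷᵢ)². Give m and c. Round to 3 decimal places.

m = 0.752, c = -0.922

From the data, Σwᵢ·x·x = 225, Σwᵢ·x·1/x = 10, Σwᵢ·1/x·1/x = 2545/1764.
And Σwᵢ·x·y = 160, Σwᵢ·1/x·y = 130/21.
det = 225·(2545/1764) − 10² = 44025/196.
m = (160·(2545/1764) − 10·(130/21))/(44025/196) = 11920/15849; c = (225·(130/21) − 10·160)/(44025/196) = -1624/1761.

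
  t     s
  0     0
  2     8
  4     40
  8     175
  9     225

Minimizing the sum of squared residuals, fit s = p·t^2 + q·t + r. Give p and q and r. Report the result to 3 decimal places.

From the data, Σt^2·t^2 = 10929, Σt^2·t = 1313, Σt^2 = 165, Σt·t = 165, Σt = 23, Σ1 = 5.
Right-hand side: Σt^2·s = 30097, Σt·s = 3601, Σs = 448.
Solving the 3×3 system (Gaussian elimination) gives p = 133147/44342, q = -92363/44342, r = 2031/22171.

p = 3.003, q = -2.083, r = 0.092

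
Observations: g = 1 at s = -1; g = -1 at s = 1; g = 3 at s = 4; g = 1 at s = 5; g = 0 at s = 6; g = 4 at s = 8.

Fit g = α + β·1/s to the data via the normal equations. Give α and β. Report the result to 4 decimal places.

Entries of MᵀM: Σ1 = 6, Σ1/s = 89/120, Σ1/s·1/s = 30901/14400.
And Σg = 8, Σ1/s·g = -11/20.
Normal equations: [[6, 89/120]; [89/120, 30901/14400]]·[α, β]ᵀ = [8, -11/20]ᵀ.
Eliminating β: (30901/14400)·(row 1) − (89/120)·(row 2) gives (35497/2880)·α = (30901/14400)·8 − (89/120)·(-11/20) = 126541/7200, so α = 253082/177485.
Then β = ((-11/20) − (89/120)·(253082/177485))/(30901/14400) = -26592/35497.

α = 1.4259, β = -0.7491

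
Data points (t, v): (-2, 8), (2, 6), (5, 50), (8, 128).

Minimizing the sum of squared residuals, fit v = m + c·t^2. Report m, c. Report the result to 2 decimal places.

Compute the Gram sums: Σ1 = 4, Σt^2 = 97, Σt^2·t^2 = 4753.
Moment sums: Σv = 192, Σt^2·v = 9498.
Δ = 4·4753 − 97² = 9603.
m = (192·4753 − 97·9498)/9603 = -10/11; c = (4·9498 − 97·192)/9603 = 2152/1067.

m = -0.91, c = 2.02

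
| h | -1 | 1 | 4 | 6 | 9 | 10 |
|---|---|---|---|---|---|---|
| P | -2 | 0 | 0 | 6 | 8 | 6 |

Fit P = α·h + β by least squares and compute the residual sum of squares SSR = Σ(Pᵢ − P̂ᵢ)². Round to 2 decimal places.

SSR = 13.36

Normal-equation sums: Σh·h = 235, Σh = 29, Σ1 = 6.
And Σh·P = 170, ΣP = 18.
XᵀX·[α, β]ᵀ = XᵀP becomes [[235, 29]; [29, 6]]·[α, β]ᵀ = [170, 18]ᵀ.
Eliminating β: 6·(row 1) − 29·(row 2) gives 569·α = 6·170 − 29·18 = 498, so α = 498/569.
Then β = (18 − 29·(498/569))/6 = -700/569.
Residuals: 60/569, 202/569, -1292/569, 1126/569, 770/569, -866/569; SSR = 7600/569.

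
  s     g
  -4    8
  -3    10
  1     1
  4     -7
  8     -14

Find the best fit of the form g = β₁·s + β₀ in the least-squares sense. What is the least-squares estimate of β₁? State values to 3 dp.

The normal equations are: 106·β₁ + 6·β₀ = -201;  6·β₁ + 5·β₀ = -2.
(Σs·s = 106, Σs = 6, Σ1 = 5, Σs·g = -201, Σg = -2.)
Δ = 106·5 − 6² = 494.
β₁ = ((-201)·5 − 6·(-2))/494 = -993/494; β₀ = (106·(-2) − 6·(-201))/494 = 497/247.

β₁ = -2.010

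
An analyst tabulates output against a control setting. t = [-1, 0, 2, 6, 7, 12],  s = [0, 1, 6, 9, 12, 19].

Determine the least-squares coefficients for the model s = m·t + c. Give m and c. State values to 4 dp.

m = 1.4368, c = 1.6071

Entries of XᵀX: Σt·t = 234, Σt = 26, Σ1 = 6.
For Xᵀs: Σt·s = 378, Σs = 47.
So XᵀX·[m, c]ᵀ = Xᵀs: [[234, 26]; [26, 6]]·[m, c]ᵀ = [378, 47]ᵀ.
Δ = 234·6 − 26² = 728.
m = (378·6 − 26·47)/728 = 523/364; c = (234·47 − 26·378)/728 = 45/28.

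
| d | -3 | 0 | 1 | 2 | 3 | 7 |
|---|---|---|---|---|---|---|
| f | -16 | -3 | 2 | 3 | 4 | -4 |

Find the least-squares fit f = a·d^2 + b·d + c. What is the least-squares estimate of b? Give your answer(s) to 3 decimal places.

b = 3.331

From the data, Σd^2·d^2 = 2580, Σd^2·d = 352, Σd^2 = 72, Σd·d = 72, Σd = 10, Σ1 = 6.
For Mᵀf: Σd^2·f = -290, Σd·f = 40, Σf = -14.
Solving the 3×3 system (Gaussian elimination) gives a = -5361/10282, b = 17123/5141, c = -8368/5141.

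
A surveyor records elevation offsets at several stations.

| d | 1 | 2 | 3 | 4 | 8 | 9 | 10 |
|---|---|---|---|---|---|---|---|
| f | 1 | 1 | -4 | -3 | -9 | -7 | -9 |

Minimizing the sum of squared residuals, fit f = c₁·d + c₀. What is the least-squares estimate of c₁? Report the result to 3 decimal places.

c₁ = -1.101

Compute the Gram sums: Σd·d = 275, Σd = 37, Σ1 = 7.
And Σd·f = -246, Σf = -30.
det = 275·7 − 37² = 556.
c₁ = ((-246)·7 − 37·(-30))/556 = -153/139; c₀ = (275·(-30) − 37·(-246))/556 = 213/139.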